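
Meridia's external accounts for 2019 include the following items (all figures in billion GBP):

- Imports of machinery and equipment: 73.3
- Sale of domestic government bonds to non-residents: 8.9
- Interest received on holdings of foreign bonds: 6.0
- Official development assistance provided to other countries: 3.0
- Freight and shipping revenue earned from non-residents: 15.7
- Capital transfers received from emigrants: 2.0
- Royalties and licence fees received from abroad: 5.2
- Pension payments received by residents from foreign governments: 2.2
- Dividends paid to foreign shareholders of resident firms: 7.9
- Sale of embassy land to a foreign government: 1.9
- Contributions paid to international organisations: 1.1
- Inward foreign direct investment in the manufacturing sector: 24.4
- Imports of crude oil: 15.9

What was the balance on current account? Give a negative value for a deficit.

-72.1

Goods: -73.3 - 15.9 = -89.2
Services: 5.2 + 15.7 = 20.9
Primary income: -7.9 + 6.0 = -1.9
Secondary income: -1.1 - 3.0 + 2.2 = -1.9
Current account = (-89.2) + 20.9 + (-1.9) + (-1.9) = -72.1
(Excluded from the current account — financial account: sale of domestic government bonds to non-residents 8.9, inward foreign direct investment in the manufacturing sector 24.4; capital account: capital transfers received from emigrants 2.0, sale of embassy land to a foreign government 1.9.)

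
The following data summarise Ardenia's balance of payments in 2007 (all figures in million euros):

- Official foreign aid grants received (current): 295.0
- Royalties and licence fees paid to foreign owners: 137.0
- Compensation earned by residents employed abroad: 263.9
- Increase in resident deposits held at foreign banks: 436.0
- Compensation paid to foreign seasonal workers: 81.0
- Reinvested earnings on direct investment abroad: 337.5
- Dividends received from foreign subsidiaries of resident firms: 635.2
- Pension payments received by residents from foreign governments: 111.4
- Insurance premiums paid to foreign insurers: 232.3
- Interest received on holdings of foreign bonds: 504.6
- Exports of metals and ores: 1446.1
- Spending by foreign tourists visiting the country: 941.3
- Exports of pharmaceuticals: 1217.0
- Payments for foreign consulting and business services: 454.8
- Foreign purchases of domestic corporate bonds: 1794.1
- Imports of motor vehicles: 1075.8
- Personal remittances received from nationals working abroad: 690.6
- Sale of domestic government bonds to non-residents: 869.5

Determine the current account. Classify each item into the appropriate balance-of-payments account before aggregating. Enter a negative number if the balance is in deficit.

4461.7

Goods: 1446.1 - 1075.8 + 1217.0 = 1587.3
Services: 941.3 - 232.3 - 137.0 - 454.8 = 117.2
Primary income: -81.0 + 504.6 + 263.9 + 337.5 + 635.2 = 1660.2
Secondary income: 295.0 + 690.6 + 111.4 = 1097.0
Current account = 1587.3 + 117.2 + 1660.2 + 1097.0 = 4461.7
(Excluded from the current account — financial account: increase in resident deposits held at foreign banks 436.0, foreign purchases of domestic corporate bonds 1794.1, sale of domestic government bonds to non-residents 869.5.)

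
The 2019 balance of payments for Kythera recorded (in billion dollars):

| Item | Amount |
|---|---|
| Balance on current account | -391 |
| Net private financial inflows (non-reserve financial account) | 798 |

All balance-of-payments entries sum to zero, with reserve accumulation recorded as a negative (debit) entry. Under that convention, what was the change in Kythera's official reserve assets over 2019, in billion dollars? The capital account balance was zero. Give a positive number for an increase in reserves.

Official reserve transactions balance = -((-391) + 798) = -407
An accumulation of reserves is recorded as a debit (negative entry), so the change in the stock of reserves is the negative of that balance.
Change in official reserves = -(-407) = 407

407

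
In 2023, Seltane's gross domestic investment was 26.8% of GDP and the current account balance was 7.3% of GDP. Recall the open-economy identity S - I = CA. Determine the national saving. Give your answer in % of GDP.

S = I + CA = 26.8 + 7.3 = 34.1

34.1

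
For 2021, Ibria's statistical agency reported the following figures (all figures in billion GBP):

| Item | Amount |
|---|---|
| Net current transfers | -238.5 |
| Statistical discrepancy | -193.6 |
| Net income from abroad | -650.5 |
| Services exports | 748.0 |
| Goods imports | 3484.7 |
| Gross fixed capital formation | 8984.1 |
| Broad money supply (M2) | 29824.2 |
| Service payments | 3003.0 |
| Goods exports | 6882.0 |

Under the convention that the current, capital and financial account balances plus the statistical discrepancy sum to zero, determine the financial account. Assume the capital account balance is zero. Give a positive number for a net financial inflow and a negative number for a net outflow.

-59.7

Goods balance = 6882.0 - 3484.7 = 3397.3
Services balance = 748.0 - 3003.0 = -2255.0
Trade balance (goods + services) = 3397.3 + (-2255.0) = 1142.3
Net primary income = -650.5
Net secondary income = -238.5
Current account = 1142.3 + (-650.5) + (-238.5) = 253.3
Financial account = -(253.3 + (-193.6)) = -59.7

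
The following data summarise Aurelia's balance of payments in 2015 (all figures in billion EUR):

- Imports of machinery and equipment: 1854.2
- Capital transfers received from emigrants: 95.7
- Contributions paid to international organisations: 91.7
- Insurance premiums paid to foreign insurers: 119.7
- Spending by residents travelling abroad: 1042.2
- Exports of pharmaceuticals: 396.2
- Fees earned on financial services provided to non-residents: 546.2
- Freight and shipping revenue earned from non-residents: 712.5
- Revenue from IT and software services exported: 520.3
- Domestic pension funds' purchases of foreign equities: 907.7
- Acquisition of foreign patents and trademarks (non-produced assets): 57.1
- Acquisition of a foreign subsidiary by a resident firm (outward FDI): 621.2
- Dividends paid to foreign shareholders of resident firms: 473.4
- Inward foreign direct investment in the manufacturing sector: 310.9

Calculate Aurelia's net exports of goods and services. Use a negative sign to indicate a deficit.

-840.9

Goods: 396.2 - 1854.2 = -1458.0
Services: -119.7 + 546.2 - 1042.2 + 712.5 + 520.3 = 617.1
Trade balance = -1458.0 + 617.1 = -840.9
(Excluded from the trade balance — capital account: capital transfers received from emigrants 95.7, acquisition of foreign patents and trademarks (non-produced assets) 57.1; secondary income: contributions paid to international organisations 91.7; financial account: domestic pension funds' purchases of foreign equities 907.7, acquisition of a foreign subsidiary by a resident firm (outward FDI) 621.2, inward foreign direct investment in the manufacturing sector 310.9; primary income: dividends paid to foreign shareholders of resident firms 473.4.)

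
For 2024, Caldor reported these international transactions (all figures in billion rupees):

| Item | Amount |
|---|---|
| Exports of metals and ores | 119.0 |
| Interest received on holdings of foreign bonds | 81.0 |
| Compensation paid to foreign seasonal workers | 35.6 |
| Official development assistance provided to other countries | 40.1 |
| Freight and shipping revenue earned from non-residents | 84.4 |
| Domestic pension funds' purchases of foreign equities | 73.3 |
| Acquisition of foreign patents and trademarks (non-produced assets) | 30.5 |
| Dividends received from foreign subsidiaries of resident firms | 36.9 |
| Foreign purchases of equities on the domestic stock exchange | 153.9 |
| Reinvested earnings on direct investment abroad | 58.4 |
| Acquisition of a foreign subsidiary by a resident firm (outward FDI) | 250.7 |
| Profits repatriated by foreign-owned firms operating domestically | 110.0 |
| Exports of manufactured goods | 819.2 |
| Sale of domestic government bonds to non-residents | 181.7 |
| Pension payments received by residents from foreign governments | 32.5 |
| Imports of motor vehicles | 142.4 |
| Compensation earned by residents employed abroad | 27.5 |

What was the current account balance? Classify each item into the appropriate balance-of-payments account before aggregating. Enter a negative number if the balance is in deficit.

Goods: -142.4 + 119.0 + 819.2 = 795.8
Services: 84.4
Primary income: -35.6 + 27.5 + 81.0 - 110.0 + 36.9 + 58.4 = 58.2
Secondary income: -40.1 + 32.5 = -7.6
Current account = 795.8 + 84.4 + 58.2 + (-7.6) = 930.8
(Excluded from the current account — financial account: domestic pension funds' purchases of foreign equities 73.3, foreign purchases of equities on the domestic stock exchange 153.9, acquisition of a foreign subsidiary by a resident firm (outward FDI) 250.7, sale of domestic government bonds to non-residents 181.7; capital account: acquisition of foreign patents and trademarks (non-produced assets) 30.5.)

930.8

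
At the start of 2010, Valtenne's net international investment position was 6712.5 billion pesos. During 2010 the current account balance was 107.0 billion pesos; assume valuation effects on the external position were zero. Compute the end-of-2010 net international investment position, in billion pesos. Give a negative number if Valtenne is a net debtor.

6819.5

With no valuation effects, change in NIIP = current account = 107.0
End-of-year NIIP = 6712.5 + 107.0 = 6819.5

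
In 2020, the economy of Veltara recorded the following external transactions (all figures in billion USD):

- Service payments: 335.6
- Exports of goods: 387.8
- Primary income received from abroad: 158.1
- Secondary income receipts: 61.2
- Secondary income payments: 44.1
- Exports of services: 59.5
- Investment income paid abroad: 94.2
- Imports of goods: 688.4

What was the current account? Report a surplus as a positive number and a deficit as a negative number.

-495.7

Goods balance = 387.8 - 688.4 = -300.6
Services balance = 59.5 - 335.6 = -276.1
Trade balance (goods + services) = -300.6 + (-276.1) = -576.7
Net primary income = 158.1 - 94.2 = 63.9
Net secondary income = 61.2 - 44.1 = 17.1
Current account = -576.7 + 63.9 + 17.1 = -495.7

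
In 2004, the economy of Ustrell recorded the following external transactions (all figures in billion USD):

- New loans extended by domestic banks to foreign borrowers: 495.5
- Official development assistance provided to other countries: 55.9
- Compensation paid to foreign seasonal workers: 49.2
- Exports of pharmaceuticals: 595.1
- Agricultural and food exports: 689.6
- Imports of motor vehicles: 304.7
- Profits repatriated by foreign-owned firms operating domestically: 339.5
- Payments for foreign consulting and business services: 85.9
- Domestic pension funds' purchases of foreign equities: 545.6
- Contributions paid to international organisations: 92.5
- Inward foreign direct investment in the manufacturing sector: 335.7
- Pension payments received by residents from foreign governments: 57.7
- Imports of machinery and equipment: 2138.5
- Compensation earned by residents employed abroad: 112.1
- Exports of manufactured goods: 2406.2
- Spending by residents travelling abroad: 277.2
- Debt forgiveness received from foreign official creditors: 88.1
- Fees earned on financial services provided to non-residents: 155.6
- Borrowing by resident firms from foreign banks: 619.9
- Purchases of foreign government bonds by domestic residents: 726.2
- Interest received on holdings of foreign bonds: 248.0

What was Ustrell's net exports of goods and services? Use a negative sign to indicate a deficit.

1040.2

Goods: -304.7 + 689.6 + 595.1 + 2406.2 - 2138.5 = 1247.7
Services: 155.6 - 277.2 - 85.9 = -207.5
Trade balance = 1247.7 + (-207.5) = 1040.2
(Excluded from the trade balance — financial account: new loans extended by domestic banks to foreign borrowers 495.5, domestic pension funds' purchases of foreign equities 545.6, inward foreign direct investment in the manufacturing sector 335.7, borrowing by resident firms from foreign banks 619.9, purchases of foreign government bonds by domestic residents 726.2; secondary income: official development assistance provided to other countries 55.9, contributions paid to international organisations 92.5, pension payments received by residents from foreign governments 57.7; primary income: compensation paid to foreign seasonal workers 49.2, profits repatriated by foreign-owned firms operating domestically 339.5, compensation earned by residents employed abroad 112.1, interest received on holdings of foreign bonds 248.0; capital account: debt forgiveness received from foreign official creditors 88.1.)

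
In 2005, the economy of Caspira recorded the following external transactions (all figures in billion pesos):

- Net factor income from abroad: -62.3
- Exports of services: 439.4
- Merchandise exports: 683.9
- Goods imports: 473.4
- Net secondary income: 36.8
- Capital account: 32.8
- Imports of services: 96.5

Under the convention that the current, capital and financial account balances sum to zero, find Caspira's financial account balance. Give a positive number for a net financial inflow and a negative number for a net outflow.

Goods balance = 683.9 - 473.4 = 210.5
Services balance = 439.4 - 96.5 = 342.9
Trade balance (goods + services) = 210.5 + 342.9 = 553.4
Net primary income = -62.3
Net secondary income = 36.8
Current account = 553.4 + (-62.3) + 36.8 = 527.9
Financial account = -(527.9 + 32.8) = -560.7

-560.7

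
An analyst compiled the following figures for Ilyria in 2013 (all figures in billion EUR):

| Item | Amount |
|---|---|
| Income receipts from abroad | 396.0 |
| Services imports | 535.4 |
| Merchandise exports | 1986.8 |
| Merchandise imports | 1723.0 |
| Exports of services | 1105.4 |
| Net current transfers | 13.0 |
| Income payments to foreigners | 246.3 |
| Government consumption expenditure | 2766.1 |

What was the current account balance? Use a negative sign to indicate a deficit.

Goods balance = 1986.8 - 1723.0 = 263.8
Services balance = 1105.4 - 535.4 = 570.0
Trade balance (goods + services) = 263.8 + 570.0 = 833.8
Net primary income = 396.0 - 246.3 = 149.7
Net secondary income = 13.0
Current account = 833.8 + 149.7 + 13.0 = 996.5

996.5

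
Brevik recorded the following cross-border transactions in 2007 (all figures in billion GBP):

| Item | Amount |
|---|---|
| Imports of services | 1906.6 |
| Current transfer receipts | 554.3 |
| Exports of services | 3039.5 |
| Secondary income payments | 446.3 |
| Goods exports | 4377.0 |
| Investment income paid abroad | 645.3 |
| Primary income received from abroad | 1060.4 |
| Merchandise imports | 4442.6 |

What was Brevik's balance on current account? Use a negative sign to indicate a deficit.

Goods balance = 4377.0 - 4442.6 = -65.6
Services balance = 3039.5 - 1906.6 = 1132.9
Trade balance (goods + services) = -65.6 + 1132.9 = 1067.3
Net primary income = 1060.4 - 645.3 = 415.1
Net secondary income = 554.3 - 446.3 = 108.0
Current account = 1067.3 + 415.1 + 108.0 = 1590.4

1590.4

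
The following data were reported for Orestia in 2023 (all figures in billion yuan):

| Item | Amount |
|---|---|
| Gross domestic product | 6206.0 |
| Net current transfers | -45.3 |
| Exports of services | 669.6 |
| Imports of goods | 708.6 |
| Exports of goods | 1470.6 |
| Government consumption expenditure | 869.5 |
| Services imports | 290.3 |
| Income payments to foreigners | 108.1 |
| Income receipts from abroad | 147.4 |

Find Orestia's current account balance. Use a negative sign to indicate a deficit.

1135.3

Goods balance = 1470.6 - 708.6 = 762.0
Services balance = 669.6 - 290.3 = 379.3
Trade balance (goods + services) = 762.0 + 379.3 = 1141.3
Net primary income = 147.4 - 108.1 = 39.3
Net secondary income = -45.3
Current account = 1141.3 + 39.3 + (-45.3) = 1135.3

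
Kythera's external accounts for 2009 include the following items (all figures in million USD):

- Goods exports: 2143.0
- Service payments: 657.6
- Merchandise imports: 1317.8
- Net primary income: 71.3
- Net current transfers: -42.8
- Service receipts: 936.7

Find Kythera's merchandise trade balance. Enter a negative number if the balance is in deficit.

Goods balance = 2143.0 - 1317.8 = 825.2

825.2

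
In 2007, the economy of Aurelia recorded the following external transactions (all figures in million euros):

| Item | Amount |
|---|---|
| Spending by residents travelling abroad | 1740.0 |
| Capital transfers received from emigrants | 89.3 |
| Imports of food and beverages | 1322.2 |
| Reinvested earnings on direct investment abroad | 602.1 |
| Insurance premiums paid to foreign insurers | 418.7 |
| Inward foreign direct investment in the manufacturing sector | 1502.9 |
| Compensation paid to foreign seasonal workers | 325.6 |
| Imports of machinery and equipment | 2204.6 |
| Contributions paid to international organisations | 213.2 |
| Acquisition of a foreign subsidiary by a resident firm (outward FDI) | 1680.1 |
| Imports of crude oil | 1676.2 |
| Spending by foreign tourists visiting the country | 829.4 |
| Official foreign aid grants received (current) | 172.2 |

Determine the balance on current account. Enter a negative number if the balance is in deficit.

Goods: -1676.2 - 2204.6 - 1322.2 = -5203.0
Services: -418.7 - 1740.0 + 829.4 = -1329.3
Primary income: 602.1 - 325.6 = 276.5
Secondary income: -213.2 + 172.2 = -41.0
Current account = (-5203.0) + (-1329.3) + 276.5 + (-41.0) = -6296.8
(Excluded from the current account — capital account: capital transfers received from emigrants 89.3; financial account: inward foreign direct investment in the manufacturing sector 1502.9, acquisition of a foreign subsidiary by a resident firm (outward FDI) 1680.1.)

-6296.8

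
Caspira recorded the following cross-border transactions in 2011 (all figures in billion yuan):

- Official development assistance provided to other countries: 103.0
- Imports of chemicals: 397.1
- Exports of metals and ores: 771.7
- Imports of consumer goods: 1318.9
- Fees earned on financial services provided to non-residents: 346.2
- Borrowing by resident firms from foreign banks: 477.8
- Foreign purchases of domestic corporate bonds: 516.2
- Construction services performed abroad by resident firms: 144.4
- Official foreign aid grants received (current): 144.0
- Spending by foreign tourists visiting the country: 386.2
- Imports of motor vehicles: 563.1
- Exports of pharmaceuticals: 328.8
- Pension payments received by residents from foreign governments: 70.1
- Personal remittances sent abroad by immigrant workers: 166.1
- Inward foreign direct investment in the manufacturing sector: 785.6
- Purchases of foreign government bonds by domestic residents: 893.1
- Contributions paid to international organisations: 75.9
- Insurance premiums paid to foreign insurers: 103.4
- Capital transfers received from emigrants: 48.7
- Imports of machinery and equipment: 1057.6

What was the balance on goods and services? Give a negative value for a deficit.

-1462.8

Goods: -1057.6 + 328.8 - 1318.9 - 397.1 + 771.7 - 563.1 = -2236.2
Services: 346.2 + 386.2 - 103.4 + 144.4 = 773.4
Trade balance = -2236.2 + 773.4 = -1462.8
(Excluded from the trade balance — secondary income: official development assistance provided to other countries 103.0, official foreign aid grants received (current) 144.0, pension payments received by residents from foreign governments 70.1, personal remittances sent abroad by immigrant workers 166.1, contributions paid to international organisations 75.9; financial account: borrowing by resident firms from foreign banks 477.8, foreign purchases of domestic corporate bonds 516.2, inward foreign direct investment in the manufacturing sector 785.6, purchases of foreign government bonds by domestic residents 893.1; capital account: capital transfers received from emigrants 48.7.)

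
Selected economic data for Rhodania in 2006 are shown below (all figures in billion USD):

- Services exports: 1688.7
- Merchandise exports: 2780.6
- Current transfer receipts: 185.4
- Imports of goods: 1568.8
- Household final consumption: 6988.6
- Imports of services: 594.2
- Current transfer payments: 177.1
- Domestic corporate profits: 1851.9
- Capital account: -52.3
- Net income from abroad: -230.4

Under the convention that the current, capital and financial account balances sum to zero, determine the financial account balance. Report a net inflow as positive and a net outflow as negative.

-2031.9

Goods balance = 2780.6 - 1568.8 = 1211.8
Services balance = 1688.7 - 594.2 = 1094.5
Trade balance (goods + services) = 1211.8 + 1094.5 = 2306.3
Net primary income = -230.4
Net secondary income = 185.4 - 177.1 = 8.3
Current account = 2306.3 + (-230.4) + 8.3 = 2084.2
Financial account = -(2084.2 + (-52.3)) = -2031.9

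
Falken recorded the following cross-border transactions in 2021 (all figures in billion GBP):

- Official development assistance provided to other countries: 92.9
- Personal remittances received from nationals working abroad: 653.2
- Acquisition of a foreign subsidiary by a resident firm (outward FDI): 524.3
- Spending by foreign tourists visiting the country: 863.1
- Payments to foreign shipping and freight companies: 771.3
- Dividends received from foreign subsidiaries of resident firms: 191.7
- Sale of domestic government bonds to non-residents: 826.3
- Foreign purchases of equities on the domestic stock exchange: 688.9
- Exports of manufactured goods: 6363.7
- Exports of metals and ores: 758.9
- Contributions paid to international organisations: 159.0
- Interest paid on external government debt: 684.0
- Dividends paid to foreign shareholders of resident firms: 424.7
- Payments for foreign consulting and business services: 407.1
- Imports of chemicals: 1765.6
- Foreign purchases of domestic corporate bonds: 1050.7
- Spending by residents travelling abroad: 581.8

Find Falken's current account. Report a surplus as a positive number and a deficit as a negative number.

3944.2

Goods: 6363.7 + 758.9 - 1765.6 = 5357.0
Services: -771.3 + 863.1 - 407.1 - 581.8 = -897.1
Primary income: -684.0 - 424.7 + 191.7 = -917.0
Secondary income: -159.0 + 653.2 - 92.9 = 401.3
Current account = 5357.0 + (-897.1) + (-917.0) + 401.3 = 3944.2
(Excluded from the current account — financial account: acquisition of a foreign subsidiary by a resident firm (outward FDI) 524.3, sale of domestic government bonds to non-residents 826.3, foreign purchases of equities on the domestic stock exchange 688.9, foreign purchases of domestic corporate bonds 1050.7.)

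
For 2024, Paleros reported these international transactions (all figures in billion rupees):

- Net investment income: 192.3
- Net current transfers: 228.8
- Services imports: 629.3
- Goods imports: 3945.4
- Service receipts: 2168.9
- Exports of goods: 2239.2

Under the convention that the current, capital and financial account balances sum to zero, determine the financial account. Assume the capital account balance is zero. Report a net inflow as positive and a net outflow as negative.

Goods balance = 2239.2 - 3945.4 = -1706.2
Services balance = 2168.9 - 629.3 = 1539.6
Trade balance (goods + services) = -1706.2 + 1539.6 = -166.6
Net primary income = 192.3
Net secondary income = 228.8
Current account = -166.6 + 192.3 + 228.8 = 254.5
Financial account = -(254.5) = -254.5

-254.5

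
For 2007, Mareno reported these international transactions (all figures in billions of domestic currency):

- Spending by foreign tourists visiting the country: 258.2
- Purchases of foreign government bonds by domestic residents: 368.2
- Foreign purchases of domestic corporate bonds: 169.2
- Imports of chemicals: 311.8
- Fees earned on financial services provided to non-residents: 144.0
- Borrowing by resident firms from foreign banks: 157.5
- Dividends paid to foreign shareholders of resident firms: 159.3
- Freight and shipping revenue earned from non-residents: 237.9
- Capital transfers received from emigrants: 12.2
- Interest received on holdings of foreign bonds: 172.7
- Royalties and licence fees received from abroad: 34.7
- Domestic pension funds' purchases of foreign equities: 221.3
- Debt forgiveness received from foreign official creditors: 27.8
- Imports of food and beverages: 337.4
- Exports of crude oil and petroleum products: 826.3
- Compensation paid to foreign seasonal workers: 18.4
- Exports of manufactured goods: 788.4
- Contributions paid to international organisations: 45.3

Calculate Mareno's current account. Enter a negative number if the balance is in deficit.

1590.0

Goods: -311.8 - 337.4 + 826.3 + 788.4 = 965.5
Services: 144.0 + 258.2 + 34.7 + 237.9 = 674.8
Primary income: 172.7 - 18.4 - 159.3 = -5.0
Secondary income: -45.3
Current account = 965.5 + 674.8 + (-5.0) + (-45.3) = 1590.0
(Excluded from the current account — financial account: purchases of foreign government bonds by domestic residents 368.2, foreign purchases of domestic corporate bonds 169.2, borrowing by resident firms from foreign banks 157.5, domestic pension funds' purchases of foreign equities 221.3; capital account: capital transfers received from emigrants 12.2, debt forgiveness received from foreign official creditors 27.8.)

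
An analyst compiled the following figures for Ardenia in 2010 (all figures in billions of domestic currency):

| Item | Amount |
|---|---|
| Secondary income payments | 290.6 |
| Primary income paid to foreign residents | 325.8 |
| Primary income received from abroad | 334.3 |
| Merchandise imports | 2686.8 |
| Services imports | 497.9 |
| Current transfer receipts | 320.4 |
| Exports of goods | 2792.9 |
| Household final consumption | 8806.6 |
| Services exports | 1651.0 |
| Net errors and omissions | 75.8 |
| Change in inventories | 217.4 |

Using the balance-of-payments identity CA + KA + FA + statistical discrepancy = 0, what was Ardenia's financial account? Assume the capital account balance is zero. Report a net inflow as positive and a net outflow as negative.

-1373.3

Goods balance = 2792.9 - 2686.8 = 106.1
Services balance = 1651.0 - 497.9 = 1153.1
Trade balance (goods + services) = 106.1 + 1153.1 = 1259.2
Net primary income = 334.3 - 325.8 = 8.5
Net secondary income = 320.4 - 290.6 = 29.8
Current account = 1259.2 + 8.5 + 29.8 = 1297.5
Financial account = -(1297.5 + 75.8) = -1373.3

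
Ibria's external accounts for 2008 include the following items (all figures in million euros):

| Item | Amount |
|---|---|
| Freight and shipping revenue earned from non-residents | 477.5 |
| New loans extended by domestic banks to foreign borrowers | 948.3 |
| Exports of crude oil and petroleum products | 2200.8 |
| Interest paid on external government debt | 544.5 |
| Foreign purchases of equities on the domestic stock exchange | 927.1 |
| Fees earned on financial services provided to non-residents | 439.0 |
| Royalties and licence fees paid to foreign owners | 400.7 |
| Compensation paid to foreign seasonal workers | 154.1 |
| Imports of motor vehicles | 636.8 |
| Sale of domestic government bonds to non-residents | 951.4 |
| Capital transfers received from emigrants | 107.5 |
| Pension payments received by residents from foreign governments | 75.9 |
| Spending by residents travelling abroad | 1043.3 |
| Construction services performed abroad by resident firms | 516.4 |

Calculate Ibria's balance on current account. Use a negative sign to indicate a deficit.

930.2

Goods: -636.8 + 2200.8 = 1564.0
Services: 477.5 + 516.4 - 400.7 + 439.0 - 1043.3 = -11.1
Primary income: -544.5 - 154.1 = -698.6
Secondary income: 75.9
Current account = 1564.0 + (-11.1) + (-698.6) + 75.9 = 930.2
(Excluded from the current account — financial account: new loans extended by domestic banks to foreign borrowers 948.3, foreign purchases of equities on the domestic stock exchange 927.1, sale of domestic government bonds to non-residents 951.4; capital account: capital transfers received from emigrants 107.5.)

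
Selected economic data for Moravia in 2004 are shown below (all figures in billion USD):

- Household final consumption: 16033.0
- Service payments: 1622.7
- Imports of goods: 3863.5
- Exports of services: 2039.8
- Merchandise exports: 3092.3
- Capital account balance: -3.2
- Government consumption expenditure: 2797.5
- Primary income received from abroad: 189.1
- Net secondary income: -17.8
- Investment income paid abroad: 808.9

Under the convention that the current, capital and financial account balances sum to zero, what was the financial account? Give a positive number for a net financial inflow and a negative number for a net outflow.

Goods balance = 3092.3 - 3863.5 = -771.2
Services balance = 2039.8 - 1622.7 = 417.1
Trade balance (goods + services) = -771.2 + 417.1 = -354.1
Net primary income = 189.1 - 808.9 = -619.8
Net secondary income = -17.8
Current account = -354.1 + (-619.8) + (-17.8) = -991.7
Financial account = -(-991.7 + (-3.2)) = 994.9

994.9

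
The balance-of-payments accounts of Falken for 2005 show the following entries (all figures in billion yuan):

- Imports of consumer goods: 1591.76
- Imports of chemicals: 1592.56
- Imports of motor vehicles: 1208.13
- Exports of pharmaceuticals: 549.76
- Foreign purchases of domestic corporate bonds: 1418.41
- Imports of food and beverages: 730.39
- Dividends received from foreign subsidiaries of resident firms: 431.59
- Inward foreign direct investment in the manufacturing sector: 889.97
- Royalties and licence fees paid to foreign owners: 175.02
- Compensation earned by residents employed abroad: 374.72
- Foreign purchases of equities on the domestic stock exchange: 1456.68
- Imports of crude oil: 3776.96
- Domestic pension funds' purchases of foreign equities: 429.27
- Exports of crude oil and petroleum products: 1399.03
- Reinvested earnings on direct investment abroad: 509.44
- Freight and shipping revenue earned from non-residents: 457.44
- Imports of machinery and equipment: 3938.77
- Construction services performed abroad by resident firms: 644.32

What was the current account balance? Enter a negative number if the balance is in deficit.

-8647.29

Goods: 549.76 - 730.39 - 3776.96 - 1208.13 - 1592.56 - 3938.77 + 1399.03 - 1591.76 = -10889.78
Services: 644.32 + 457.44 - 175.02 = 926.74
Primary income: 431.59 + 509.44 + 374.72 = 1315.75
Current account = (-10889.78) + 926.74 + 1315.75 = -8647.29
(Excluded from the current account — financial account: foreign purchases of domestic corporate bonds 1418.41, inward foreign direct investment in the manufacturing sector 889.97, foreign purchases of equities on the domestic stock exchange 1456.68, domestic pension funds' purchases of foreign equities 429.27.)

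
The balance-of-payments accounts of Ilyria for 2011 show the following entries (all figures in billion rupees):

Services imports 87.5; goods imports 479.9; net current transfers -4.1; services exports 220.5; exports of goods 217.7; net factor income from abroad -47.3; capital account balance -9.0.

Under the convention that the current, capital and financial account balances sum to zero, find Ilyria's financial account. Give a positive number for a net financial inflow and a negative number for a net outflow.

189.6

Goods balance = 217.7 - 479.9 = -262.2
Services balance = 220.5 - 87.5 = 133.0
Trade balance (goods + services) = -262.2 + 133.0 = -129.2
Net primary income = -47.3
Net secondary income = -4.1
Current account = -129.2 + (-47.3) + (-4.1) = -180.6
Financial account = -(-180.6 + (-9.0)) = 189.6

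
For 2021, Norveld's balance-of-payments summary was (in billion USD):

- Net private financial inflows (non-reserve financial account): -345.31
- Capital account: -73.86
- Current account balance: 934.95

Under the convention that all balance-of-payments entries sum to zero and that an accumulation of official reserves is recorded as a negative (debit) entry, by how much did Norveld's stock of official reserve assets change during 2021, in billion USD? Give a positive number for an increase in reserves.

515.78

Official reserve transactions balance = -(934.95 + (-73.86) + (-345.31)) = -515.78
An accumulation of reserves is recorded as a debit (negative entry), so the change in the stock of reserves is the negative of that balance.
Change in official reserves = -(-515.78) = 515.78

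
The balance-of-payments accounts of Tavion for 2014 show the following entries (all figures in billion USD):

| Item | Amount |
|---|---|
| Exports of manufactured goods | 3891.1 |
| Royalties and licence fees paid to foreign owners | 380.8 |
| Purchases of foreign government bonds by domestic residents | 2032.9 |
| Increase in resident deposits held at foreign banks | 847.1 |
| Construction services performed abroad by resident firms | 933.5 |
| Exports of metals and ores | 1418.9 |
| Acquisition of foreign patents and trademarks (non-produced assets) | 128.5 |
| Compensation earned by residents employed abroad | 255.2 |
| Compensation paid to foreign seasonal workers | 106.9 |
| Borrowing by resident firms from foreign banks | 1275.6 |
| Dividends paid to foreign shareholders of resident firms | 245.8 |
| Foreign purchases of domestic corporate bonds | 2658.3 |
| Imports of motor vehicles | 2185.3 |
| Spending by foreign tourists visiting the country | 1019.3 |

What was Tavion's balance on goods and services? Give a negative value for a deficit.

Goods: 3891.1 - 2185.3 + 1418.9 = 3124.7
Services: 933.5 + 1019.3 - 380.8 = 1572.0
Trade balance = 3124.7 + 1572.0 = 4696.7
(Excluded from the trade balance — financial account: purchases of foreign government bonds by domestic residents 2032.9, increase in resident deposits held at foreign banks 847.1, borrowing by resident firms from foreign banks 1275.6, foreign purchases of domestic corporate bonds 2658.3; capital account: acquisition of foreign patents and trademarks (non-produced assets) 128.5; primary income: compensation earned by residents employed abroad 255.2, compensation paid to foreign seasonal workers 106.9, dividends paid to foreign shareholders of resident firms 245.8.)

4696.7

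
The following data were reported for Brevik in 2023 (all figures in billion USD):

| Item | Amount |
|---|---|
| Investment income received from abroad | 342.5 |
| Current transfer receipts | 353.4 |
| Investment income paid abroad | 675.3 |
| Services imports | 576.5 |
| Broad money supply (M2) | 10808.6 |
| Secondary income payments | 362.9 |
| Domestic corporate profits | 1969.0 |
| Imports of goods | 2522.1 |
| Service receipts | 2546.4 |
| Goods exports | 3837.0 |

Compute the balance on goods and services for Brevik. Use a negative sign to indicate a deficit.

3284.8

Goods balance = 3837.0 - 2522.1 = 1314.9
Services balance = 2546.4 - 576.5 = 1969.9
Trade balance (goods + services) = 1314.9 + 1969.9 = 3284.8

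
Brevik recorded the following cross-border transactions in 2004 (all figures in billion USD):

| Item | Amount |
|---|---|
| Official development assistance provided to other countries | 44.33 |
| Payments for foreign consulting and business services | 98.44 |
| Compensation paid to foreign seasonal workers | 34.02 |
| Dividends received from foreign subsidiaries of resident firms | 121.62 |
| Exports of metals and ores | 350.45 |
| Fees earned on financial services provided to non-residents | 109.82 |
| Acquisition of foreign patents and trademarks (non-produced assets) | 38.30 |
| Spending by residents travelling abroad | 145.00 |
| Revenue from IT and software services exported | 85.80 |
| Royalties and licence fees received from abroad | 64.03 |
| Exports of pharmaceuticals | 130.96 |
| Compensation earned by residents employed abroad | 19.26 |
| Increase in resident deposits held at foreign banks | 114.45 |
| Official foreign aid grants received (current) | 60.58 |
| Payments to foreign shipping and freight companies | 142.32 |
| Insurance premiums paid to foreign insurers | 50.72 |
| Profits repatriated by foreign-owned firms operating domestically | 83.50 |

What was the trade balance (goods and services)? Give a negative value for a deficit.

304.58

Goods: 130.96 + 350.45 = 481.41
Services: -98.44 - 145.00 - 142.32 + 64.03 - 50.72 + 109.82 + 85.80 = -176.83
Trade balance = 481.41 + (-176.83) = 304.58
(Excluded from the trade balance — secondary income: official development assistance provided to other countries 44.33, official foreign aid grants received (current) 60.58; primary income: compensation paid to foreign seasonal workers 34.02, dividends received from foreign subsidiaries of resident firms 121.62, compensation earned by residents employed abroad 19.26, profits repatriated by foreign-owned firms operating domestically 83.50; capital account: acquisition of foreign patents and trademarks (non-produced assets) 38.30; financial account: increase in resident deposits held at foreign banks 114.45.)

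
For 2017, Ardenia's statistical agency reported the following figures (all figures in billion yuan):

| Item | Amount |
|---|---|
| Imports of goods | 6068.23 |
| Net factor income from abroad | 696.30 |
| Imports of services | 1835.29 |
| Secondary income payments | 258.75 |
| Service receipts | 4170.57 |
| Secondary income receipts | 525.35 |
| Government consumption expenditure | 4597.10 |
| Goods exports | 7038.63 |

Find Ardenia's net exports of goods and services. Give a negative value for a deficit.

Goods balance = 7038.63 - 6068.23 = 970.40
Services balance = 4170.57 - 1835.29 = 2335.28
Trade balance (goods + services) = 970.40 + 2335.28 = 3305.68

3305.68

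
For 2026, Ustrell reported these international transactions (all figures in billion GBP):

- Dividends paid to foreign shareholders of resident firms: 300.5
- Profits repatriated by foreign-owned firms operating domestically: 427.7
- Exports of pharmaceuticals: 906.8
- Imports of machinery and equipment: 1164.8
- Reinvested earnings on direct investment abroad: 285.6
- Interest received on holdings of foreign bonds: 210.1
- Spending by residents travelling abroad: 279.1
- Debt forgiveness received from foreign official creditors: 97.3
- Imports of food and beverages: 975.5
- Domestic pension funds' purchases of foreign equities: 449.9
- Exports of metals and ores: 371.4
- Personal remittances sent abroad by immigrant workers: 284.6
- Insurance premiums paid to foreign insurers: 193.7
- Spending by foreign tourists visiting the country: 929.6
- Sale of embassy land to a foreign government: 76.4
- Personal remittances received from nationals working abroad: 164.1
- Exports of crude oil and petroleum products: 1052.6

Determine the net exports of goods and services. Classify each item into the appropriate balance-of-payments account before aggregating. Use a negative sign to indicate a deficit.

647.3

Goods: -975.5 - 1164.8 + 1052.6 + 371.4 + 906.8 = 190.5
Services: -279.1 + 929.6 - 193.7 = 456.8
Trade balance = 190.5 + 456.8 = 647.3
(Excluded from the trade balance — primary income: dividends paid to foreign shareholders of resident firms 300.5, profits repatriated by foreign-owned firms operating domestically 427.7, reinvested earnings on direct investment abroad 285.6, interest received on holdings of foreign bonds 210.1; capital account: debt forgiveness received from foreign official creditors 97.3, sale of embassy land to a foreign government 76.4; financial account: domestic pension funds' purchases of foreign equities 449.9; secondary income: personal remittances sent abroad by immigrant workers 284.6, personal remittances received from nationals working abroad 164.1.)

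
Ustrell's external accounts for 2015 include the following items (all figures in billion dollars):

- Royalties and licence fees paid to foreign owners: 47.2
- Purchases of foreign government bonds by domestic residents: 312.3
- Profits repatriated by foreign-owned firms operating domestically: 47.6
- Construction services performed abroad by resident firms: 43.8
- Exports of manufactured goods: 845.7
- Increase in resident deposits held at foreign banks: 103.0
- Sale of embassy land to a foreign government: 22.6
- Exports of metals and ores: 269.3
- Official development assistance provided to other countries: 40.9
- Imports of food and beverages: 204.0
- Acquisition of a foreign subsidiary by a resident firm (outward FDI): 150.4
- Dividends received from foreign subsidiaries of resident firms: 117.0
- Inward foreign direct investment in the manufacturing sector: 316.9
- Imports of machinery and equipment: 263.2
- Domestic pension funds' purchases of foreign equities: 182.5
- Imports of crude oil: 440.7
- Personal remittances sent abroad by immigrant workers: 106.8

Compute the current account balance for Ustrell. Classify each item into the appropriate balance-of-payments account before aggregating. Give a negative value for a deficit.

125.4

Goods: -204.0 + 845.7 - 440.7 + 269.3 - 263.2 = 207.1
Services: -47.2 + 43.8 = -3.4
Primary income: -47.6 + 117.0 = 69.4
Secondary income: -106.8 - 40.9 = -147.7
Current account = 207.1 + (-3.4) + 69.4 + (-147.7) = 125.4
(Excluded from the current account — financial account: purchases of foreign government bonds by domestic residents 312.3, increase in resident deposits held at foreign banks 103.0, acquisition of a foreign subsidiary by a resident firm (outward FDI) 150.4, inward foreign direct investment in the manufacturing sector 316.9, domestic pension funds' purchases of foreign equities 182.5; capital account: sale of embassy land to a foreign government 22.6.)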